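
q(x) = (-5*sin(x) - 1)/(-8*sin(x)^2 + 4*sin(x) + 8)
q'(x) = (16*sin(x)*cos(x) - 4*cos(x))*(-5*sin(x) - 1)/(-8*sin(x)^2 + 4*sin(x) + 8)^2 - 5*cos(x)/(-8*sin(x)^2 + 4*sin(x) + 8) = (-4*sin(x) + 5*cos(2*x) - 14)*cos(x)/(4*(sin(x) + cos(2*x) + 1)^2)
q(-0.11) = -0.06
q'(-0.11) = -0.62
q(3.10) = -0.15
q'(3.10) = 0.55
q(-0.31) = 0.09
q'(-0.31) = -0.91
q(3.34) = -0.00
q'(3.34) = 0.71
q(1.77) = -1.39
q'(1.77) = 0.99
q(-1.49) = -1.01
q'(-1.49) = -0.31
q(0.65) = -0.54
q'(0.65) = -0.86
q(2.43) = -0.59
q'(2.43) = 0.93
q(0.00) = -0.12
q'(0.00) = -0.56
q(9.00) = -0.37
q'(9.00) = 0.65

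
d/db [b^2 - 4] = 2*b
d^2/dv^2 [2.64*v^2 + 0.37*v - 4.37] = 5.28000000000000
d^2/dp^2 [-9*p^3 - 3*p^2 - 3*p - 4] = -54*p - 6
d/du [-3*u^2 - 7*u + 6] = -6*u - 7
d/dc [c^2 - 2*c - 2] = 2*c - 2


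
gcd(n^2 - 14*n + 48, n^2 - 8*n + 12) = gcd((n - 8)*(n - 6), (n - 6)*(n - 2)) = n - 6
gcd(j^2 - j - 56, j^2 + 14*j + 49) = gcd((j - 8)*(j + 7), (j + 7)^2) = j + 7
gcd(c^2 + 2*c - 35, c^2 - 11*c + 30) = c - 5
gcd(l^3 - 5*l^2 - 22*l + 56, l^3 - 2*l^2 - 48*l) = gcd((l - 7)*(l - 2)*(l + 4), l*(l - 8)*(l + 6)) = 1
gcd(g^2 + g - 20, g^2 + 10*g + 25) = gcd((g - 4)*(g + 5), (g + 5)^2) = g + 5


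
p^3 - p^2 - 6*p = p*(p - 3)*(p + 2)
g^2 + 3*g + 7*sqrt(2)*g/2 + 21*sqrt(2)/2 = (g + 3)*(g + 7*sqrt(2)/2)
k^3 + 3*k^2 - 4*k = k*(k - 1)*(k + 4)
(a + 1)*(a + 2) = a^2 + 3*a + 2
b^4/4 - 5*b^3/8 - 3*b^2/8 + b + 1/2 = (b/4 + 1/4)*(b - 2)^2*(b + 1/2)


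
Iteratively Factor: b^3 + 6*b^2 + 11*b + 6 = (b + 2)*(b^2 + 4*b + 3) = (b + 2)*(b + 3)*(b + 1)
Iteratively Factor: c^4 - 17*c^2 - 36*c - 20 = (c + 2)*(c^3 - 2*c^2 - 13*c - 10) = (c - 5)*(c + 2)*(c^2 + 3*c + 2) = (c - 5)*(c + 2)^2*(c + 1)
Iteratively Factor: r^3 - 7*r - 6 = (r - 3)*(r^2 + 3*r + 2) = (r - 3)*(r + 2)*(r + 1)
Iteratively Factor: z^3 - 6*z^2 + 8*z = (z - 2)*(z^2 - 4*z) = z*(z - 2)*(z - 4)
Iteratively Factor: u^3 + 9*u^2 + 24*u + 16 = (u + 4)*(u^2 + 5*u + 4) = (u + 4)^2*(u + 1)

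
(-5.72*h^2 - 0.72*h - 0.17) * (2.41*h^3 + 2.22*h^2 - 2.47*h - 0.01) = -13.7852*h^5 - 14.4336*h^4 + 12.1203*h^3 + 1.4582*h^2 + 0.4271*h + 0.0017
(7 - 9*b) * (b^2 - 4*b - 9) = -9*b^3 + 43*b^2 + 53*b - 63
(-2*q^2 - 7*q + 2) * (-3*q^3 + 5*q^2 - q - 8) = 6*q^5 + 11*q^4 - 39*q^3 + 33*q^2 + 54*q - 16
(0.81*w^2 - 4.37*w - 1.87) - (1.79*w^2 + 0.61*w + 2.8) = -0.98*w^2 - 4.98*w - 4.67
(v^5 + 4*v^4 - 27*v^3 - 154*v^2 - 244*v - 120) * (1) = v^5 + 4*v^4 - 27*v^3 - 154*v^2 - 244*v - 120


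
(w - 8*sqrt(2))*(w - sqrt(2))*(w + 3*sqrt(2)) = w^3 - 6*sqrt(2)*w^2 - 38*w + 48*sqrt(2)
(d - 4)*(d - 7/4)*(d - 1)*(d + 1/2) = d^4 - 25*d^3/4 + 75*d^2/8 - 5*d/8 - 7/2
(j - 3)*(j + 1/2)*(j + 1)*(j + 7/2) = j^4 + 2*j^3 - 37*j^2/4 - 31*j/2 - 21/4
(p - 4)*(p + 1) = p^2 - 3*p - 4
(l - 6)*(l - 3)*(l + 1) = l^3 - 8*l^2 + 9*l + 18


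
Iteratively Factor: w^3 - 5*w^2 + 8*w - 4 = (w - 2)*(w^2 - 3*w + 2) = (w - 2)*(w - 1)*(w - 2)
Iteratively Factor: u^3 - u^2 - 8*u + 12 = (u - 2)*(u^2 + u - 6) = (u - 2)*(u + 3)*(u - 2)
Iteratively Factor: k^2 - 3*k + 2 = (k - 2)*(k - 1)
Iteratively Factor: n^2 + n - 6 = (n - 2)*(n + 3)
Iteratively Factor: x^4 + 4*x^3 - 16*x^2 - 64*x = (x - 4)*(x^3 + 8*x^2 + 16*x) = x*(x - 4)*(x^2 + 8*x + 16) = x*(x - 4)*(x + 4)*(x + 4)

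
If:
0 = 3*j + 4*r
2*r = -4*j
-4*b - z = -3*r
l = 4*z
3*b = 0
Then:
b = 0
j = 0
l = 0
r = 0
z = 0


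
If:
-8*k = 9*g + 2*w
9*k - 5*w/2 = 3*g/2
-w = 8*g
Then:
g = 0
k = 0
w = 0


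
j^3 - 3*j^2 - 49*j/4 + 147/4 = (j - 7/2)*(j - 3)*(j + 7/2)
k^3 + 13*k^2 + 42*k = k*(k + 6)*(k + 7)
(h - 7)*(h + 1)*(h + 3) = h^3 - 3*h^2 - 25*h - 21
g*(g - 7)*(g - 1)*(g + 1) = g^4 - 7*g^3 - g^2 + 7*g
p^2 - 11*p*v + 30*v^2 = (p - 6*v)*(p - 5*v)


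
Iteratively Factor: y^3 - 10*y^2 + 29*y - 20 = (y - 5)*(y^2 - 5*y + 4) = (y - 5)*(y - 1)*(y - 4)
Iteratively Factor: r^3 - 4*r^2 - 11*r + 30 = (r - 2)*(r^2 - 2*r - 15) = (r - 2)*(r + 3)*(r - 5)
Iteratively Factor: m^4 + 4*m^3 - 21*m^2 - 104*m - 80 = (m - 5)*(m^3 + 9*m^2 + 24*m + 16) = (m - 5)*(m + 4)*(m^2 + 5*m + 4) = (m - 5)*(m + 1)*(m + 4)*(m + 4)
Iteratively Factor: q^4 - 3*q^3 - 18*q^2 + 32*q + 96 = (q + 3)*(q^3 - 6*q^2 + 32) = (q - 4)*(q + 3)*(q^2 - 2*q - 8) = (q - 4)^2*(q + 3)*(q + 2)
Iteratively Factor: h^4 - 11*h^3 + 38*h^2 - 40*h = (h - 2)*(h^3 - 9*h^2 + 20*h) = (h - 5)*(h - 2)*(h^2 - 4*h) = h*(h - 5)*(h - 2)*(h - 4)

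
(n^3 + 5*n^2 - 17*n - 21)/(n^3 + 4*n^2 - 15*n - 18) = (n + 7)/(n + 6)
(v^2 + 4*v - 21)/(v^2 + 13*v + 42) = (v - 3)/(v + 6)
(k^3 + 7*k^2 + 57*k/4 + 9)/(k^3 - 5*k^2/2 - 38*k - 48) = (k + 3/2)/(k - 8)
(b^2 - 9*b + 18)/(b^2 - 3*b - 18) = (b - 3)/(b + 3)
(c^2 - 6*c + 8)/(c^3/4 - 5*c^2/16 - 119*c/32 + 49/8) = 32*(c^2 - 6*c + 8)/(8*c^3 - 10*c^2 - 119*c + 196)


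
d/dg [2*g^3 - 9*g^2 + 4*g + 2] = 6*g^2 - 18*g + 4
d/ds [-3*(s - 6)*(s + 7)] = -6*s - 3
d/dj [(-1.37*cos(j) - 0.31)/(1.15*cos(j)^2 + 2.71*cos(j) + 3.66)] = (-1.5755*cos(j)^2 - 0.713*cos(j) + 4.1741)*sin(j)/(1.3225*cos(j)^4 + 6.233*cos(j)^3 + 15.7621*cos(j)^2 + 19.8372*cos(j) + 13.3956)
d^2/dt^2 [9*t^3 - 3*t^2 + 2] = 54*t - 6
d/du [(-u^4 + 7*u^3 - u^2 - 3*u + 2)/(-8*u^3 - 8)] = (u^6 - u^4 - 2*u^3 - 15*u^2 + 2*u + 3)/(8*(u^6 + 2*u^3 + 1))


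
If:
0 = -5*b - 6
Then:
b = -6/5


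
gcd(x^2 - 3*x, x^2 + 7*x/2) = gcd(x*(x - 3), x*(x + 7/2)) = x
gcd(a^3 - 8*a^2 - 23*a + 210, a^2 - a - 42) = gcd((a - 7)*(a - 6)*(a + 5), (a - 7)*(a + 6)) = a - 7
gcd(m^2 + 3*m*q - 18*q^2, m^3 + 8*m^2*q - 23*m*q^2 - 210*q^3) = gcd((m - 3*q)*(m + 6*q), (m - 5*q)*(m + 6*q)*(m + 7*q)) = m + 6*q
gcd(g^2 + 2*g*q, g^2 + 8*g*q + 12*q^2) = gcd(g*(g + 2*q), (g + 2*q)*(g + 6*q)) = g + 2*q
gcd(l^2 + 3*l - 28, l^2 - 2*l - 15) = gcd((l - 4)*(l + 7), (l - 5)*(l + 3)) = 1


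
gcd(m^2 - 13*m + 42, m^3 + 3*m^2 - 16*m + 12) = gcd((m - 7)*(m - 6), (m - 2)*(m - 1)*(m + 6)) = 1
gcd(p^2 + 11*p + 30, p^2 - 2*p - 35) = p + 5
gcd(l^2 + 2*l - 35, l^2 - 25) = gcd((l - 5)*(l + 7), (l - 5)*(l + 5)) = l - 5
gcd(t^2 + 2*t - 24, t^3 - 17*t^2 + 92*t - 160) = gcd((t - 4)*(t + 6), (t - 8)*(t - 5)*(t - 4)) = t - 4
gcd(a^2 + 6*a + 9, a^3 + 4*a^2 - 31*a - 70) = 1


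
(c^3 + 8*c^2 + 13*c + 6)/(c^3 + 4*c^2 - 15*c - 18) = (c + 1)/(c - 3)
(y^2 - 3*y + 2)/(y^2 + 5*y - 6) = (y - 2)/(y + 6)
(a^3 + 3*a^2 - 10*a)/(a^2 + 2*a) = (a^2 + 3*a - 10)/(a + 2)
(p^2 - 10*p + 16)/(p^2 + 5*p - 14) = (p - 8)/(p + 7)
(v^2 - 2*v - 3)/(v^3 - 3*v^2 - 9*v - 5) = (v - 3)/(v^2 - 4*v - 5)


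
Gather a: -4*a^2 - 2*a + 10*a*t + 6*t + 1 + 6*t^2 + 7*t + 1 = -4*a^2 + a*(10*t - 2) + 6*t^2 + 13*t + 2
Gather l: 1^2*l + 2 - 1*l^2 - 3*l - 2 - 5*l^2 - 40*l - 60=-6*l^2 - 42*l - 60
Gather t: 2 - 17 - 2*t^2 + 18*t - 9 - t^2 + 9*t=-3*t^2 + 27*t - 24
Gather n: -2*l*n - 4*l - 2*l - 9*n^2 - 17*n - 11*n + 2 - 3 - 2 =-6*l - 9*n^2 + n*(-2*l - 28) - 3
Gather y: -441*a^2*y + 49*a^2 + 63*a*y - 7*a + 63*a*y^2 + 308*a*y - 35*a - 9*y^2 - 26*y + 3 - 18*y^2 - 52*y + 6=49*a^2 - 42*a + y^2*(63*a - 27) + y*(-441*a^2 + 371*a - 78) + 9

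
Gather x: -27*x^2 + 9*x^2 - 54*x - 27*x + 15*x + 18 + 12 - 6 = -18*x^2 - 66*x + 24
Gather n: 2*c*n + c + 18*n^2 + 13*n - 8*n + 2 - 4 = c + 18*n^2 + n*(2*c + 5) - 2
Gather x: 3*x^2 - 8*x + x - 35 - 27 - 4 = 3*x^2 - 7*x - 66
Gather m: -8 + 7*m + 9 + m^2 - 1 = m^2 + 7*m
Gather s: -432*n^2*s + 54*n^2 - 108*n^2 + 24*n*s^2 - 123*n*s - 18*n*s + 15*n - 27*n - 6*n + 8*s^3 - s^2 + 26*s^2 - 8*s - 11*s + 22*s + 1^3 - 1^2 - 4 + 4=-54*n^2 - 18*n + 8*s^3 + s^2*(24*n + 25) + s*(-432*n^2 - 141*n + 3)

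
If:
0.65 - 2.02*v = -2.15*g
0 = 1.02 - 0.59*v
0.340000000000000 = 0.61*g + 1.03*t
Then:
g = 1.32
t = -0.45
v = 1.73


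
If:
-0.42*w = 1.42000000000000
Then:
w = -3.38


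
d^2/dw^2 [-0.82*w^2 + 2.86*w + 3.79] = -1.64000000000000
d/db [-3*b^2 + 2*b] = 2 - 6*b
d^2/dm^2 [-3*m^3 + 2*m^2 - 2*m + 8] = 4 - 18*m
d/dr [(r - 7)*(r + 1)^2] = (r + 1)*(3*r - 13)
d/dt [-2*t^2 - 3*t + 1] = -4*t - 3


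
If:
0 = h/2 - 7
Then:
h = 14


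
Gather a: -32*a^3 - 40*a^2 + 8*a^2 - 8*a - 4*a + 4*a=-32*a^3 - 32*a^2 - 8*a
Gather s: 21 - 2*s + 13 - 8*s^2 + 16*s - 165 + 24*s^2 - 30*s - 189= 16*s^2 - 16*s - 320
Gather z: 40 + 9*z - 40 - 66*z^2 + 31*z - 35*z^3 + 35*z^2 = -35*z^3 - 31*z^2 + 40*z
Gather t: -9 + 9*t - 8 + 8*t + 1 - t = 16*t - 16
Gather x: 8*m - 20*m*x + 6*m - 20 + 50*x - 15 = 14*m + x*(50 - 20*m) - 35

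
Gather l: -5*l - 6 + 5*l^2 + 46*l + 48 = 5*l^2 + 41*l + 42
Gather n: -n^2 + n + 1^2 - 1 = -n^2 + n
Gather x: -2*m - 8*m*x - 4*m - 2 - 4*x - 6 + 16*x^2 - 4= -6*m + 16*x^2 + x*(-8*m - 4) - 12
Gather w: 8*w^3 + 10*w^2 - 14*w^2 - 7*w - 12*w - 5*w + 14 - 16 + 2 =8*w^3 - 4*w^2 - 24*w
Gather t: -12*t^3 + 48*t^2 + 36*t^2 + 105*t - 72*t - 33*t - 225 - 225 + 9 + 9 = -12*t^3 + 84*t^2 - 432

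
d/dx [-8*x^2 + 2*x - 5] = 2 - 16*x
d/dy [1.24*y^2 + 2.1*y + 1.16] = 2.48*y + 2.1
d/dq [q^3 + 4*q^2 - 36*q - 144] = 3*q^2 + 8*q - 36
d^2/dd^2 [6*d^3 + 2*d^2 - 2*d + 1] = 36*d + 4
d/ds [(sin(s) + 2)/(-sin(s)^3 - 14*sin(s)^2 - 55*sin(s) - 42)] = 2*(sin(s)^3 + 10*sin(s)^2 + 28*sin(s) + 34)*cos(s)/(sin(s)^3 + 14*sin(s)^2 + 55*sin(s) + 42)^2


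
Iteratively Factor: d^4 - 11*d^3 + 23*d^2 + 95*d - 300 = (d + 3)*(d^3 - 14*d^2 + 65*d - 100) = (d - 5)*(d + 3)*(d^2 - 9*d + 20) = (d - 5)^2*(d + 3)*(d - 4)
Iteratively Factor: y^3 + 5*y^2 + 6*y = (y)*(y^2 + 5*y + 6) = y*(y + 3)*(y + 2)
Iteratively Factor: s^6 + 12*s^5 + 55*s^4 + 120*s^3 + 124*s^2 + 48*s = (s + 1)*(s^5 + 11*s^4 + 44*s^3 + 76*s^2 + 48*s) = (s + 1)*(s + 2)*(s^4 + 9*s^3 + 26*s^2 + 24*s) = (s + 1)*(s + 2)*(s + 4)*(s^3 + 5*s^2 + 6*s) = (s + 1)*(s + 2)^2*(s + 4)*(s^2 + 3*s) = s*(s + 1)*(s + 2)^2*(s + 4)*(s + 3)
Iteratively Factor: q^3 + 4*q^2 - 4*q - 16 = (q - 2)*(q^2 + 6*q + 8) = (q - 2)*(q + 2)*(q + 4)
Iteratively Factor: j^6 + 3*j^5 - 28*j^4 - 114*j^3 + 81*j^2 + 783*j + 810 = (j + 3)*(j^5 - 28*j^3 - 30*j^2 + 171*j + 270) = (j + 3)^2*(j^4 - 3*j^3 - 19*j^2 + 27*j + 90) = (j + 2)*(j + 3)^2*(j^3 - 5*j^2 - 9*j + 45) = (j + 2)*(j + 3)^3*(j^2 - 8*j + 15) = (j - 5)*(j + 2)*(j + 3)^3*(j - 3)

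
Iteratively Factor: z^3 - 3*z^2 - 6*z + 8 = (z + 2)*(z^2 - 5*z + 4) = (z - 4)*(z + 2)*(z - 1)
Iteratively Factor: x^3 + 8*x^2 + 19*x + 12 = (x + 1)*(x^2 + 7*x + 12) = (x + 1)*(x + 3)*(x + 4)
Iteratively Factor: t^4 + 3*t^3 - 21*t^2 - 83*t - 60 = (t + 1)*(t^3 + 2*t^2 - 23*t - 60) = (t + 1)*(t + 4)*(t^2 - 2*t - 15) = (t + 1)*(t + 3)*(t + 4)*(t - 5)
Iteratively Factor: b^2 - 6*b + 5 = (b - 5)*(b - 1)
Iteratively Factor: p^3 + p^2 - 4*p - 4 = (p + 1)*(p^2 - 4) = (p - 2)*(p + 1)*(p + 2)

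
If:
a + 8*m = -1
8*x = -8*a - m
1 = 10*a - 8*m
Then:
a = 0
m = -1/8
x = 1/64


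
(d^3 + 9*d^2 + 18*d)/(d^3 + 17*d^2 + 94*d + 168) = d*(d + 3)/(d^2 + 11*d + 28)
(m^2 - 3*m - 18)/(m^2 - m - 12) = (m - 6)/(m - 4)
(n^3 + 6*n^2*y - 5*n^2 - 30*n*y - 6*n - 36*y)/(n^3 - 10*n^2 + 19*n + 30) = (n + 6*y)/(n - 5)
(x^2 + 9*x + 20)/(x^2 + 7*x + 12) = (x + 5)/(x + 3)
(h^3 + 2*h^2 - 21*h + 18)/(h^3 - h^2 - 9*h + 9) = (h + 6)/(h + 3)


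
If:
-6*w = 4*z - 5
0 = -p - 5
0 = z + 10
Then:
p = -5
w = 15/2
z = -10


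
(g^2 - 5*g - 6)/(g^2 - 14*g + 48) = (g + 1)/(g - 8)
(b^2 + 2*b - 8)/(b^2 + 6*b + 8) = (b - 2)/(b + 2)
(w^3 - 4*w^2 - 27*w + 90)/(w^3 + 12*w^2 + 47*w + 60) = (w^2 - 9*w + 18)/(w^2 + 7*w + 12)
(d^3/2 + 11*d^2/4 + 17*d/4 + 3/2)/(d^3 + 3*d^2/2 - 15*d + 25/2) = (2*d^3 + 11*d^2 + 17*d + 6)/(2*(2*d^3 + 3*d^2 - 30*d + 25))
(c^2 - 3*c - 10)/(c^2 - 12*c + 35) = (c + 2)/(c - 7)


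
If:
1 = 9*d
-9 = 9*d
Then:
No Solution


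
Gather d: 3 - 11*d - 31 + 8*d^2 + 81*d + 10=8*d^2 + 70*d - 18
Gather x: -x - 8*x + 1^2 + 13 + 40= 54 - 9*x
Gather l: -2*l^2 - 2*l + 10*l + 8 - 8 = -2*l^2 + 8*l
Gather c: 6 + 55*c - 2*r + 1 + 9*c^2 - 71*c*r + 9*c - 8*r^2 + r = 9*c^2 + c*(64 - 71*r) - 8*r^2 - r + 7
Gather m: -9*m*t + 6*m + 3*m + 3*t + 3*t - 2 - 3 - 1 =m*(9 - 9*t) + 6*t - 6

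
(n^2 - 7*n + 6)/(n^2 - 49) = (n^2 - 7*n + 6)/(n^2 - 49)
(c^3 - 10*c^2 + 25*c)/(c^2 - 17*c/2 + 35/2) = 2*c*(c - 5)/(2*c - 7)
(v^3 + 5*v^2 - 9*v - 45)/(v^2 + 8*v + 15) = v - 3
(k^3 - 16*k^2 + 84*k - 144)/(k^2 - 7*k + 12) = (k^2 - 12*k + 36)/(k - 3)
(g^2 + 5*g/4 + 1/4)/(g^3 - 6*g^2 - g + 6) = (g + 1/4)/(g^2 - 7*g + 6)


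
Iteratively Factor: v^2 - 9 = (v - 3)*(v + 3)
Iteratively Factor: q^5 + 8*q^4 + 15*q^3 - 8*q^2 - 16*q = (q)*(q^4 + 8*q^3 + 15*q^2 - 8*q - 16) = q*(q - 1)*(q^3 + 9*q^2 + 24*q + 16) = q*(q - 1)*(q + 4)*(q^2 + 5*q + 4) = q*(q - 1)*(q + 4)^2*(q + 1)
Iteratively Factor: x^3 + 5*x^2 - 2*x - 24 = (x + 4)*(x^2 + x - 6) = (x + 3)*(x + 4)*(x - 2)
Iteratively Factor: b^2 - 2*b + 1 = (b - 1)*(b - 1)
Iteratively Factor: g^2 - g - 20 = (g - 5)*(g + 4)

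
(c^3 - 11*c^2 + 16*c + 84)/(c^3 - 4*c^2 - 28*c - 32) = (c^2 - 13*c + 42)/(c^2 - 6*c - 16)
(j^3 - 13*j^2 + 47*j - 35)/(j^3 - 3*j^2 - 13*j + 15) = (j - 7)/(j + 3)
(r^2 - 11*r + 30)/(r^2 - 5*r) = (r - 6)/r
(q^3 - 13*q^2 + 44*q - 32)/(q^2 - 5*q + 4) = q - 8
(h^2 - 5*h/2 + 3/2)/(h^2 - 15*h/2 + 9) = (h - 1)/(h - 6)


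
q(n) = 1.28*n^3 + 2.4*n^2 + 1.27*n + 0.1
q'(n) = 3.84*n^2 + 4.8*n + 1.27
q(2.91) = 55.66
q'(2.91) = 47.76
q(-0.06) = 0.03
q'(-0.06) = 1.00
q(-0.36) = -0.11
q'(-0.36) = 0.04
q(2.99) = 59.57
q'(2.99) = 49.95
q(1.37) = 9.64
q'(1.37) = 15.05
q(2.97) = 58.58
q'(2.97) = 49.40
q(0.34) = 0.86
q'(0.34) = 3.35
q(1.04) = 5.46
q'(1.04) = 10.42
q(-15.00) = -3798.95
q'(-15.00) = 793.27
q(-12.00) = -1881.38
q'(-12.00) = 496.63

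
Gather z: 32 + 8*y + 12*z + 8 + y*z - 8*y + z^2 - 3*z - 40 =z^2 + z*(y + 9)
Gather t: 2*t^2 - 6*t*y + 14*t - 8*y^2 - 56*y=2*t^2 + t*(14 - 6*y) - 8*y^2 - 56*y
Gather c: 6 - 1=5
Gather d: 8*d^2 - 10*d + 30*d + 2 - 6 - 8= 8*d^2 + 20*d - 12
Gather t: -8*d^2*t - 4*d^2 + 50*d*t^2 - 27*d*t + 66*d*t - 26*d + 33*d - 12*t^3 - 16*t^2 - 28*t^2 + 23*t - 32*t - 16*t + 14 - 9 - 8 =-4*d^2 + 7*d - 12*t^3 + t^2*(50*d - 44) + t*(-8*d^2 + 39*d - 25) - 3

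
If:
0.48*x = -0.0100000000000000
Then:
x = -0.02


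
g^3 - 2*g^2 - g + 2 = (g - 2)*(g - 1)*(g + 1)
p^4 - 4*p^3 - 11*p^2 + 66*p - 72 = (p - 3)^2*(p - 2)*(p + 4)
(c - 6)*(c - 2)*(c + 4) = c^3 - 4*c^2 - 20*c + 48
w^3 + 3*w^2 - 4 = (w - 1)*(w + 2)^2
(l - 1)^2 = l^2 - 2*l + 1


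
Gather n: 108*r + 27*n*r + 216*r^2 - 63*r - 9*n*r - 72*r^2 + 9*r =18*n*r + 144*r^2 + 54*r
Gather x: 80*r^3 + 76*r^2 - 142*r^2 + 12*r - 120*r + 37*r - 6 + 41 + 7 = 80*r^3 - 66*r^2 - 71*r + 42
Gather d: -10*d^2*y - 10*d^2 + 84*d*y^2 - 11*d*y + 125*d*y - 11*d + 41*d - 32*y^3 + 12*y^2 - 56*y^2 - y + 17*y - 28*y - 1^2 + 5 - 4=d^2*(-10*y - 10) + d*(84*y^2 + 114*y + 30) - 32*y^3 - 44*y^2 - 12*y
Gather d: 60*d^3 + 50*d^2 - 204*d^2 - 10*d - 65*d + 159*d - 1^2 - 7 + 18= 60*d^3 - 154*d^2 + 84*d + 10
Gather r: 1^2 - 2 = -1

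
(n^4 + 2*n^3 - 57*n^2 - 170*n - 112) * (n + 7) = n^5 + 9*n^4 - 43*n^3 - 569*n^2 - 1302*n - 784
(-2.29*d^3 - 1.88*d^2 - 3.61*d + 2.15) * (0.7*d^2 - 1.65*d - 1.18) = -1.603*d^5 + 2.4625*d^4 + 3.2772*d^3 + 9.6799*d^2 + 0.712299999999999*d - 2.537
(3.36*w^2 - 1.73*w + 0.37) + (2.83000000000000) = 3.36*w^2 - 1.73*w + 3.2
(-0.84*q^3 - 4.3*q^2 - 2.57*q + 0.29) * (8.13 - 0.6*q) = 0.504*q^4 - 4.2492*q^3 - 33.417*q^2 - 21.0681*q + 2.3577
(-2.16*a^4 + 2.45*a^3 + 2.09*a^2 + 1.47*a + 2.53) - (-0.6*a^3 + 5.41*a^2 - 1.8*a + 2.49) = -2.16*a^4 + 3.05*a^3 - 3.32*a^2 + 3.27*a + 0.0399999999999996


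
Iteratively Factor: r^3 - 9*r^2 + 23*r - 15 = (r - 5)*(r^2 - 4*r + 3) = (r - 5)*(r - 1)*(r - 3)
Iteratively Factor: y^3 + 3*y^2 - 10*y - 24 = (y - 3)*(y^2 + 6*y + 8) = (y - 3)*(y + 4)*(y + 2)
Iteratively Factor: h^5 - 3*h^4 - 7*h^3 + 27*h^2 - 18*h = (h - 3)*(h^4 - 7*h^2 + 6*h) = (h - 3)*(h - 2)*(h^3 + 2*h^2 - 3*h) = (h - 3)*(h - 2)*(h + 3)*(h^2 - h) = h*(h - 3)*(h - 2)*(h + 3)*(h - 1)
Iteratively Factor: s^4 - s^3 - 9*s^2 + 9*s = (s - 1)*(s^3 - 9*s) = (s - 1)*(s + 3)*(s^2 - 3*s) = (s - 3)*(s - 1)*(s + 3)*(s)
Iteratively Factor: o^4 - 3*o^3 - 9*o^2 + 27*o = (o - 3)*(o^3 - 9*o) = o*(o - 3)*(o^2 - 9) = o*(o - 3)^2*(o + 3)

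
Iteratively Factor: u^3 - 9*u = (u)*(u^2 - 9) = u*(u + 3)*(u - 3)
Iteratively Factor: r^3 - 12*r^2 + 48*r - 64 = (r - 4)*(r^2 - 8*r + 16) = (r - 4)^2*(r - 4)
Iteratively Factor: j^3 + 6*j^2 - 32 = (j + 4)*(j^2 + 2*j - 8) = (j + 4)^2*(j - 2)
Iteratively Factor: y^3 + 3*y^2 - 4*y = (y - 1)*(y^2 + 4*y) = y*(y - 1)*(y + 4)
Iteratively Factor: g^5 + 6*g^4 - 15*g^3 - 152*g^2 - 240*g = (g)*(g^4 + 6*g^3 - 15*g^2 - 152*g - 240) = g*(g + 3)*(g^3 + 3*g^2 - 24*g - 80) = g*(g + 3)*(g + 4)*(g^2 - g - 20) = g*(g - 5)*(g + 3)*(g + 4)*(g + 4)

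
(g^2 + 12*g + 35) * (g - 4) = g^3 + 8*g^2 - 13*g - 140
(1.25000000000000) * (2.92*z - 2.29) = 3.65*z - 2.8625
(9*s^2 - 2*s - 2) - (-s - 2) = 9*s^2 - s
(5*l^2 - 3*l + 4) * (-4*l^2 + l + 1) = -20*l^4 + 17*l^3 - 14*l^2 + l + 4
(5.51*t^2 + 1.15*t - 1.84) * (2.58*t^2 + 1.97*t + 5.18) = 14.2158*t^4 + 13.8217*t^3 + 26.0601*t^2 + 2.3322*t - 9.5312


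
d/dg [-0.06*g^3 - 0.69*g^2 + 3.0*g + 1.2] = -0.18*g^2 - 1.38*g + 3.0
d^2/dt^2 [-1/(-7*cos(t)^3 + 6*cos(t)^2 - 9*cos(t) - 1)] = 3*((19*cos(t) - 16*cos(2*t) + 21*cos(3*t))*(7*cos(t)^3 - 6*cos(t)^2 + 9*cos(t) + 1)/4 + 6*(7*cos(t)^2 - 4*cos(t) + 3)^2*sin(t)^2)/(7*cos(t)^3 - 6*cos(t)^2 + 9*cos(t) + 1)^3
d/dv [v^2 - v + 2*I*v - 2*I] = 2*v - 1 + 2*I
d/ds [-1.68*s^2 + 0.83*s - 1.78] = 0.83 - 3.36*s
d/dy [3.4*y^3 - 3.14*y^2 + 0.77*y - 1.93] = 10.2*y^2 - 6.28*y + 0.77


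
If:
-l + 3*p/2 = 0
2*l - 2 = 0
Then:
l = 1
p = 2/3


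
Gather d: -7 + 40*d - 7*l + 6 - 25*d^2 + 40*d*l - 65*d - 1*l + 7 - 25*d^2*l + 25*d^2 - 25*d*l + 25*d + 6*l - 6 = -25*d^2*l + 15*d*l - 2*l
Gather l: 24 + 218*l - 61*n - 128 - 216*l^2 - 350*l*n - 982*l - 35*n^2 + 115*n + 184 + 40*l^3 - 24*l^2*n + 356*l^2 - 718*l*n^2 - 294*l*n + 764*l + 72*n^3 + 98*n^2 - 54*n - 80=40*l^3 + l^2*(140 - 24*n) + l*(-718*n^2 - 644*n) + 72*n^3 + 63*n^2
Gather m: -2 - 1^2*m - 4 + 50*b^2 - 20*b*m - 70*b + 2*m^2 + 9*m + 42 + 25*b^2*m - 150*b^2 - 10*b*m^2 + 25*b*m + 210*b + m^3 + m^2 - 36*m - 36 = -100*b^2 + 140*b + m^3 + m^2*(3 - 10*b) + m*(25*b^2 + 5*b - 28)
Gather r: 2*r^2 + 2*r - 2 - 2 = 2*r^2 + 2*r - 4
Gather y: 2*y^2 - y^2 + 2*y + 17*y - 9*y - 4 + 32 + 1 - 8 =y^2 + 10*y + 21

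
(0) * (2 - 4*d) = 0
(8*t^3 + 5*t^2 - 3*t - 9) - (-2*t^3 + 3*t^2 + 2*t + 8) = 10*t^3 + 2*t^2 - 5*t - 17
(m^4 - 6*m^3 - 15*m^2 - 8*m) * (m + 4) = m^5 - 2*m^4 - 39*m^3 - 68*m^2 - 32*m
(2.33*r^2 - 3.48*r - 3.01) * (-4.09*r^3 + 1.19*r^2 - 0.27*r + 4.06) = -9.5297*r^5 + 17.0059*r^4 + 7.5406*r^3 + 6.8175*r^2 - 13.3161*r - 12.2206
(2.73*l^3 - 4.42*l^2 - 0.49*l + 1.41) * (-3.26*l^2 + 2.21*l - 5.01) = -8.8998*l^5 + 20.4425*l^4 - 21.8481*l^3 + 16.4647*l^2 + 5.571*l - 7.0641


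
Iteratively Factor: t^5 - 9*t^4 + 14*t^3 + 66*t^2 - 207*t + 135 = (t - 3)*(t^4 - 6*t^3 - 4*t^2 + 54*t - 45) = (t - 3)*(t - 1)*(t^3 - 5*t^2 - 9*t + 45) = (t - 3)*(t - 1)*(t + 3)*(t^2 - 8*t + 15) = (t - 5)*(t - 3)*(t - 1)*(t + 3)*(t - 3)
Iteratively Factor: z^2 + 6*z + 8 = (z + 4)*(z + 2)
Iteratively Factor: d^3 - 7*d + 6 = (d - 2)*(d^2 + 2*d - 3) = (d - 2)*(d - 1)*(d + 3)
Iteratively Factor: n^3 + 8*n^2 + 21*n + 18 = (n + 3)*(n^2 + 5*n + 6) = (n + 2)*(n + 3)*(n + 3)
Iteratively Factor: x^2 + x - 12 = (x - 3)*(x + 4)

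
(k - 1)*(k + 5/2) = k^2 + 3*k/2 - 5/2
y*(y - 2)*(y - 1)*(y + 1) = y^4 - 2*y^3 - y^2 + 2*y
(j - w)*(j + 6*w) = j^2 + 5*j*w - 6*w^2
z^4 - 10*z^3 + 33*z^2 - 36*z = z*(z - 4)*(z - 3)^2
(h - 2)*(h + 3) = h^2 + h - 6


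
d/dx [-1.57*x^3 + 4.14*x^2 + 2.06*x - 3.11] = -4.71*x^2 + 8.28*x + 2.06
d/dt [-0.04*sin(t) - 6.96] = -0.04*cos(t)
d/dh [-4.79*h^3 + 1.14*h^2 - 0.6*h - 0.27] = -14.37*h^2 + 2.28*h - 0.6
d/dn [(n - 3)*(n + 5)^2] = (n + 5)*(3*n - 1)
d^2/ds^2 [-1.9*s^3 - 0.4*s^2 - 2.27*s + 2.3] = -11.4*s - 0.8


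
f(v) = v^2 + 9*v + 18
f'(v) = 2*v + 9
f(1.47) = 33.39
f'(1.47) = 11.94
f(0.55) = 23.25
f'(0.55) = 10.10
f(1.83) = 37.82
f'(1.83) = 12.66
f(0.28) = 20.60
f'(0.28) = 9.56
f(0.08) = 18.73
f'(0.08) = 9.16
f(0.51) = 22.85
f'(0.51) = 10.02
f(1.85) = 38.07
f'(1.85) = 12.70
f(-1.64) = 5.93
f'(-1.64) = 5.72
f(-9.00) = 18.00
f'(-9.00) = -9.00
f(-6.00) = 0.00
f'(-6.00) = -3.00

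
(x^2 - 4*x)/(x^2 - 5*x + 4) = x/(x - 1)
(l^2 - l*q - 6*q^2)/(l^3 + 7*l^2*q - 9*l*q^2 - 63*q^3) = (l + 2*q)/(l^2 + 10*l*q + 21*q^2)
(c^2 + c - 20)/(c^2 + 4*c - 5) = (c - 4)/(c - 1)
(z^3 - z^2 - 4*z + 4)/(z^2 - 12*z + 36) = (z^3 - z^2 - 4*z + 4)/(z^2 - 12*z + 36)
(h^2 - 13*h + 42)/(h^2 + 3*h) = (h^2 - 13*h + 42)/(h*(h + 3))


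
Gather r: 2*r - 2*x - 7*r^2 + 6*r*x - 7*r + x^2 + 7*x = -7*r^2 + r*(6*x - 5) + x^2 + 5*x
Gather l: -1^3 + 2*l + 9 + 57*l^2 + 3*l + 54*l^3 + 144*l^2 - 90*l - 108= 54*l^3 + 201*l^2 - 85*l - 100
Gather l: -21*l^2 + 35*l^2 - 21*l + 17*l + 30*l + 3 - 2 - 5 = 14*l^2 + 26*l - 4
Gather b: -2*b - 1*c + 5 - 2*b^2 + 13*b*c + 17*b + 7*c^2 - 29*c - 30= -2*b^2 + b*(13*c + 15) + 7*c^2 - 30*c - 25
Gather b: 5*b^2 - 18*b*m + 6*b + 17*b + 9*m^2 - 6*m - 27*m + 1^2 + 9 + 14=5*b^2 + b*(23 - 18*m) + 9*m^2 - 33*m + 24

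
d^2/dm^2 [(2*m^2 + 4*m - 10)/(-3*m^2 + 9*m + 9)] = 4*(-5*m^3 + 6*m^2 - 63*m + 69)/(3*(m^6 - 9*m^5 + 18*m^4 + 27*m^3 - 54*m^2 - 81*m - 27))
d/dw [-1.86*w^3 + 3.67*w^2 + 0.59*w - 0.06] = -5.58*w^2 + 7.34*w + 0.59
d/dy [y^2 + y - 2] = 2*y + 1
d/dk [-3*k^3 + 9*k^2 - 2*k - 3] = -9*k^2 + 18*k - 2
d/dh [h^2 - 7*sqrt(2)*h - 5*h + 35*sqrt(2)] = 2*h - 7*sqrt(2) - 5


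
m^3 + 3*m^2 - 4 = (m - 1)*(m + 2)^2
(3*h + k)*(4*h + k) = 12*h^2 + 7*h*k + k^2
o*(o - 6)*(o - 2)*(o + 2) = o^4 - 6*o^3 - 4*o^2 + 24*o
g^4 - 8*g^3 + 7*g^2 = g^2*(g - 7)*(g - 1)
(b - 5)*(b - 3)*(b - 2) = b^3 - 10*b^2 + 31*b - 30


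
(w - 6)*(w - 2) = w^2 - 8*w + 12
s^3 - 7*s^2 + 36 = (s - 6)*(s - 3)*(s + 2)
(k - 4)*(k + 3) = k^2 - k - 12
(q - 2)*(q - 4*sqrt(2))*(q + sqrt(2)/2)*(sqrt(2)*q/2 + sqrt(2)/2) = sqrt(2)*q^4/2 - 7*q^3/2 - sqrt(2)*q^3/2 - 3*sqrt(2)*q^2 + 7*q^2/2 + 2*sqrt(2)*q + 7*q + 4*sqrt(2)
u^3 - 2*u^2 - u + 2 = (u - 2)*(u - 1)*(u + 1)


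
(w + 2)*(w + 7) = w^2 + 9*w + 14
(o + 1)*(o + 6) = o^2 + 7*o + 6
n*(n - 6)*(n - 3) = n^3 - 9*n^2 + 18*n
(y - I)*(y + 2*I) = y^2 + I*y + 2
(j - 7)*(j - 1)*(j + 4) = j^3 - 4*j^2 - 25*j + 28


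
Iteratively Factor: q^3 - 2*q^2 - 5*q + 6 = (q + 2)*(q^2 - 4*q + 3) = (q - 3)*(q + 2)*(q - 1)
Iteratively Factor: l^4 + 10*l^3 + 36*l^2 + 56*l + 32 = (l + 2)*(l^3 + 8*l^2 + 20*l + 16) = (l + 2)*(l + 4)*(l^2 + 4*l + 4) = (l + 2)^2*(l + 4)*(l + 2)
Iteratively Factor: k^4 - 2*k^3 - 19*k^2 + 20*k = (k - 5)*(k^3 + 3*k^2 - 4*k) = k*(k - 5)*(k^2 + 3*k - 4) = k*(k - 5)*(k + 4)*(k - 1)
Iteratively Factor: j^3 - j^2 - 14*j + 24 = (j - 3)*(j^2 + 2*j - 8) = (j - 3)*(j - 2)*(j + 4)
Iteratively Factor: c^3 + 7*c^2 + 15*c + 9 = (c + 1)*(c^2 + 6*c + 9) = (c + 1)*(c + 3)*(c + 3)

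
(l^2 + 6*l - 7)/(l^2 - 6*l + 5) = (l + 7)/(l - 5)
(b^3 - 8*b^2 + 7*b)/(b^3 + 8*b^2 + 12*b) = (b^2 - 8*b + 7)/(b^2 + 8*b + 12)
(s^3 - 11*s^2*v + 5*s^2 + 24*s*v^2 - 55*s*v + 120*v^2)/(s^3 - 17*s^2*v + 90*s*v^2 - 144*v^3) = (s + 5)/(s - 6*v)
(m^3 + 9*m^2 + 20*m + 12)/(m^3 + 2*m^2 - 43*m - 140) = (m^3 + 9*m^2 + 20*m + 12)/(m^3 + 2*m^2 - 43*m - 140)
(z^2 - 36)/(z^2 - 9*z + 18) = (z + 6)/(z - 3)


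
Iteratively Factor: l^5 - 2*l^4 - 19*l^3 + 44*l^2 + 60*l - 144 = (l + 4)*(l^4 - 6*l^3 + 5*l^2 + 24*l - 36) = (l - 2)*(l + 4)*(l^3 - 4*l^2 - 3*l + 18) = (l - 2)*(l + 2)*(l + 4)*(l^2 - 6*l + 9) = (l - 3)*(l - 2)*(l + 2)*(l + 4)*(l - 3)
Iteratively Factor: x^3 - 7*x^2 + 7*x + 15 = (x + 1)*(x^2 - 8*x + 15) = (x - 5)*(x + 1)*(x - 3)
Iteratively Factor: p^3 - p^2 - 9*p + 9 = (p + 3)*(p^2 - 4*p + 3) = (p - 3)*(p + 3)*(p - 1)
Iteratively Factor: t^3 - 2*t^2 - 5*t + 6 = (t - 1)*(t^2 - t - 6) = (t - 1)*(t + 2)*(t - 3)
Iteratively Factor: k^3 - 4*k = (k)*(k^2 - 4) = k*(k + 2)*(k - 2)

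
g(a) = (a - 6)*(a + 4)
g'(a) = 2*a - 2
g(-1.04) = -20.84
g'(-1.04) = -4.08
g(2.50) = -22.75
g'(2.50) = 3.00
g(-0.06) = -23.88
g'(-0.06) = -2.12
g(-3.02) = -8.84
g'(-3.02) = -8.04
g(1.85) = -24.28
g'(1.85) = 1.70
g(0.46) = -24.71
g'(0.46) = -1.08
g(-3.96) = -0.40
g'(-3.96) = -9.92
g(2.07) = -23.86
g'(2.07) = 2.14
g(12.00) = 96.00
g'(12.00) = 22.00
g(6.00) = 0.00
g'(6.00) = 10.00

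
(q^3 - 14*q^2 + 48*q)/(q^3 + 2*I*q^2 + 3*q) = (q^2 - 14*q + 48)/(q^2 + 2*I*q + 3)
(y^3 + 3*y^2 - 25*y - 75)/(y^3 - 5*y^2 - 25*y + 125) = (y + 3)/(y - 5)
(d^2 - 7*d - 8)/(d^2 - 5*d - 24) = (d + 1)/(d + 3)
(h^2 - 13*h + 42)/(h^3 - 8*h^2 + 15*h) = (h^2 - 13*h + 42)/(h*(h^2 - 8*h + 15))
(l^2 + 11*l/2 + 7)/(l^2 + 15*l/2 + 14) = (l + 2)/(l + 4)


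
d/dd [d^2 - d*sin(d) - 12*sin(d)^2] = -d*cos(d) + 2*d - sin(d) - 12*sin(2*d)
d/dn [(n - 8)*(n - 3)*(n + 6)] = 3*n^2 - 10*n - 42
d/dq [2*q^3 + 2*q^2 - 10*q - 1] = 6*q^2 + 4*q - 10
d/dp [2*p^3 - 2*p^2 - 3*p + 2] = 6*p^2 - 4*p - 3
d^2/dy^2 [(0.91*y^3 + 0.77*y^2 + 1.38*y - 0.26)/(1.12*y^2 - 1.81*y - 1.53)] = (4.44089209850063e-15*y^4 + 15.665286*y^3 + 21.080346*y^2 + 30.132354*y - 6.632926)/(1.404928*y^6 - 6.811392*y^5 + 5.25*y^4 + 12.679955*y^3 - 7.171875*y^2 - 12.711087*y - 3.581577)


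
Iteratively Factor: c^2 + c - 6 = (c + 3)*(c - 2)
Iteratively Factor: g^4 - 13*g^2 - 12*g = (g - 4)*(g^3 + 4*g^2 + 3*g) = g*(g - 4)*(g^2 + 4*g + 3) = g*(g - 4)*(g + 1)*(g + 3)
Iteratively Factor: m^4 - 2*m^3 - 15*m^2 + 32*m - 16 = (m + 4)*(m^3 - 6*m^2 + 9*m - 4) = (m - 4)*(m + 4)*(m^2 - 2*m + 1) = (m - 4)*(m - 1)*(m + 4)*(m - 1)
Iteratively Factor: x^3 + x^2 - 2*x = (x + 2)*(x^2 - x) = x*(x + 2)*(x - 1)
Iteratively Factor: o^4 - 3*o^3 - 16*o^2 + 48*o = (o - 4)*(o^3 + o^2 - 12*o) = (o - 4)*(o + 4)*(o^2 - 3*o) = (o - 4)*(o - 3)*(o + 4)*(o)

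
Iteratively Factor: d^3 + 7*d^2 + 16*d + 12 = (d + 2)*(d^2 + 5*d + 6) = (d + 2)^2*(d + 3)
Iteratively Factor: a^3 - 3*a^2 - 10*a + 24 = (a - 2)*(a^2 - a - 12) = (a - 4)*(a - 2)*(a + 3)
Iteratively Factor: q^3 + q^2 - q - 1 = (q - 1)*(q^2 + 2*q + 1) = (q - 1)*(q + 1)*(q + 1)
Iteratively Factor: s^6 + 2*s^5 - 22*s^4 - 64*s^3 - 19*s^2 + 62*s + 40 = (s - 5)*(s^5 + 7*s^4 + 13*s^3 + s^2 - 14*s - 8) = (s - 5)*(s + 4)*(s^4 + 3*s^3 + s^2 - 3*s - 2) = (s - 5)*(s + 1)*(s + 4)*(s^3 + 2*s^2 - s - 2) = (s - 5)*(s + 1)*(s + 2)*(s + 4)*(s^2 - 1) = (s - 5)*(s + 1)^2*(s + 2)*(s + 4)*(s - 1)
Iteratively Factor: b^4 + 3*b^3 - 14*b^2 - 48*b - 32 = (b - 4)*(b^3 + 7*b^2 + 14*b + 8) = (b - 4)*(b + 4)*(b^2 + 3*b + 2) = (b - 4)*(b + 1)*(b + 4)*(b + 2)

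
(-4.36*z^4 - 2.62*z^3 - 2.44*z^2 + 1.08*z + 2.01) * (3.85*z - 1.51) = -16.786*z^5 - 3.5034*z^4 - 5.4378*z^3 + 7.8424*z^2 + 6.1077*z - 3.0351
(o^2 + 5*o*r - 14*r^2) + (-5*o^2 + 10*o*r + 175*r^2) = -4*o^2 + 15*o*r + 161*r^2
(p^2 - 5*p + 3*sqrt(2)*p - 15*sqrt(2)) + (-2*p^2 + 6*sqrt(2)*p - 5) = -p^2 - 5*p + 9*sqrt(2)*p - 15*sqrt(2) - 5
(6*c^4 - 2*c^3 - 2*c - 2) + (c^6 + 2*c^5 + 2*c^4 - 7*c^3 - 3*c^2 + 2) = c^6 + 2*c^5 + 8*c^4 - 9*c^3 - 3*c^2 - 2*c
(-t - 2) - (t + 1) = -2*t - 3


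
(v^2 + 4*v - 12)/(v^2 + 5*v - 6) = (v - 2)/(v - 1)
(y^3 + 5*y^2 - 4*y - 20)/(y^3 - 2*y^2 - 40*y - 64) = (y^2 + 3*y - 10)/(y^2 - 4*y - 32)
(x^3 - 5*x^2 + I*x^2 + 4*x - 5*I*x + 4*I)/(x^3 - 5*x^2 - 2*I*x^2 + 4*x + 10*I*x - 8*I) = (x + I)/(x - 2*I)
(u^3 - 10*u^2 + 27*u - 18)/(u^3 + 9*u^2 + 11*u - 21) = (u^2 - 9*u + 18)/(u^2 + 10*u + 21)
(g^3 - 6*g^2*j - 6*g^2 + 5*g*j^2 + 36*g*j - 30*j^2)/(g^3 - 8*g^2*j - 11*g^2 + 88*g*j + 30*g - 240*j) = (g^2 - 6*g*j + 5*j^2)/(g^2 - 8*g*j - 5*g + 40*j)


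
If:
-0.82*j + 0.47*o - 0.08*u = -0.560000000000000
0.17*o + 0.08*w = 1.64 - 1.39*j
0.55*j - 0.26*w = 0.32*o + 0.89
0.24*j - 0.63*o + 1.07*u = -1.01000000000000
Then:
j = 1.19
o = 0.76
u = -0.76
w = -1.83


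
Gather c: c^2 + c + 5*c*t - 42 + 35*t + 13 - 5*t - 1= c^2 + c*(5*t + 1) + 30*t - 30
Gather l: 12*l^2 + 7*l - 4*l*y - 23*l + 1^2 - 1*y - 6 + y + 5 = 12*l^2 + l*(-4*y - 16)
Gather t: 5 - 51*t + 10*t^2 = 10*t^2 - 51*t + 5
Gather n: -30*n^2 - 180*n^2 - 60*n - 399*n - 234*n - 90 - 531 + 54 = -210*n^2 - 693*n - 567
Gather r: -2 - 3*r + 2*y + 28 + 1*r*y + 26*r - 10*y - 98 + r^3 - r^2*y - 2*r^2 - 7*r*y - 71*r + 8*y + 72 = r^3 + r^2*(-y - 2) + r*(-6*y - 48)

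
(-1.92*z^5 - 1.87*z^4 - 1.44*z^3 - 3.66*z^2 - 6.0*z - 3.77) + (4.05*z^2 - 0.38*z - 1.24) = -1.92*z^5 - 1.87*z^4 - 1.44*z^3 + 0.39*z^2 - 6.38*z - 5.01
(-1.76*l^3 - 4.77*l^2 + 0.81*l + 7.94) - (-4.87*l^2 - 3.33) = -1.76*l^3 + 0.100000000000001*l^2 + 0.81*l + 11.27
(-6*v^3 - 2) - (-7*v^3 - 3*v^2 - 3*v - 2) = v^3 + 3*v^2 + 3*v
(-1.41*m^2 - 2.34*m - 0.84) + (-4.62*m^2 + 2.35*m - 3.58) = -6.03*m^2 + 0.0100000000000002*m - 4.42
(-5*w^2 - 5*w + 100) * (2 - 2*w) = 10*w^3 - 210*w + 200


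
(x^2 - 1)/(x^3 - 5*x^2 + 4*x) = (x + 1)/(x*(x - 4))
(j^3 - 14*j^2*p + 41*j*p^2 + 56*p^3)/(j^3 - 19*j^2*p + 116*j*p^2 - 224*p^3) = (-j - p)/(-j + 4*p)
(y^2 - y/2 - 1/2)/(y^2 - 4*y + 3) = (y + 1/2)/(y - 3)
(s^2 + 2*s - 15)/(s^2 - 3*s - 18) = (-s^2 - 2*s + 15)/(-s^2 + 3*s + 18)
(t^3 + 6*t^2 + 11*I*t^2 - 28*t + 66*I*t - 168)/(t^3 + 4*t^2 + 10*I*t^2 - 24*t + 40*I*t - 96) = (t^2 + t*(6 + 7*I) + 42*I)/(t^2 + t*(4 + 6*I) + 24*I)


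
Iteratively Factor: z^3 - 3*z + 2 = (z - 1)*(z^2 + z - 2) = (z - 1)^2*(z + 2)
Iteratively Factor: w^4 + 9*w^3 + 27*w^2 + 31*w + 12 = (w + 4)*(w^3 + 5*w^2 + 7*w + 3) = (w + 1)*(w + 4)*(w^2 + 4*w + 3) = (w + 1)*(w + 3)*(w + 4)*(w + 1)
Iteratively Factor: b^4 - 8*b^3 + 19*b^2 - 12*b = (b)*(b^3 - 8*b^2 + 19*b - 12) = b*(b - 1)*(b^2 - 7*b + 12) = b*(b - 3)*(b - 1)*(b - 4)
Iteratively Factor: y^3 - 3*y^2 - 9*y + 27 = (y - 3)*(y^2 - 9) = (y - 3)*(y + 3)*(y - 3)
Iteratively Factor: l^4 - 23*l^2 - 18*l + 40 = (l + 4)*(l^3 - 4*l^2 - 7*l + 10) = (l + 2)*(l + 4)*(l^2 - 6*l + 5) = (l - 5)*(l + 2)*(l + 4)*(l - 1)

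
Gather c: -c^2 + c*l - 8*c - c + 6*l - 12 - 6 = -c^2 + c*(l - 9) + 6*l - 18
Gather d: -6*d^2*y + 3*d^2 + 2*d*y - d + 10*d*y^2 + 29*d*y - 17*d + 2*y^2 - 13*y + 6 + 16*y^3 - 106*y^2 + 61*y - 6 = d^2*(3 - 6*y) + d*(10*y^2 + 31*y - 18) + 16*y^3 - 104*y^2 + 48*y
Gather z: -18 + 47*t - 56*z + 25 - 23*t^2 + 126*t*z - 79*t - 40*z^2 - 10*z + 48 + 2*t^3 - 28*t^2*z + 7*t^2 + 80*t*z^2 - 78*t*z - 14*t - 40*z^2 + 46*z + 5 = 2*t^3 - 16*t^2 - 46*t + z^2*(80*t - 80) + z*(-28*t^2 + 48*t - 20) + 60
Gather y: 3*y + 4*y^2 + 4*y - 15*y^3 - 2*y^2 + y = -15*y^3 + 2*y^2 + 8*y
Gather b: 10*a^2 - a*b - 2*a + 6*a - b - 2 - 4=10*a^2 + 4*a + b*(-a - 1) - 6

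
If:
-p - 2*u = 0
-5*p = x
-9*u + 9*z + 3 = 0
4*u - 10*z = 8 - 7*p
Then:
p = 7/15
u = -7/30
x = -7/3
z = -17/30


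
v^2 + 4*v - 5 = (v - 1)*(v + 5)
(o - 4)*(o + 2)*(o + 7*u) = o^3 + 7*o^2*u - 2*o^2 - 14*o*u - 8*o - 56*u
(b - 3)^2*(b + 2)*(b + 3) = b^4 - b^3 - 15*b^2 + 9*b + 54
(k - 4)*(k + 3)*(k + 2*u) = k^3 + 2*k^2*u - k^2 - 2*k*u - 12*k - 24*u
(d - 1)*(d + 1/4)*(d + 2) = d^3 + 5*d^2/4 - 7*d/4 - 1/2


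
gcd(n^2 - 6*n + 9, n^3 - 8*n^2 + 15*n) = n - 3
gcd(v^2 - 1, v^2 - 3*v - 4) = v + 1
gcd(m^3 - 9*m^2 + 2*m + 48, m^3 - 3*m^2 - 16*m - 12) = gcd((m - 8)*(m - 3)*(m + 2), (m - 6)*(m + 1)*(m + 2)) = m + 2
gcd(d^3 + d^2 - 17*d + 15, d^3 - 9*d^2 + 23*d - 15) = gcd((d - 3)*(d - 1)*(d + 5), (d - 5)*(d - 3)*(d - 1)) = d^2 - 4*d + 3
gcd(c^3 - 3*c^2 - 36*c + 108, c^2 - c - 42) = c + 6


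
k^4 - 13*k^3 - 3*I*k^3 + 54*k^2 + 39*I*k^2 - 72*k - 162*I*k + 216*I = (k - 6)*(k - 4)*(k - 3)*(k - 3*I)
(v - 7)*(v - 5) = v^2 - 12*v + 35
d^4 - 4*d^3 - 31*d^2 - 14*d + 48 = (d - 8)*(d - 1)*(d + 2)*(d + 3)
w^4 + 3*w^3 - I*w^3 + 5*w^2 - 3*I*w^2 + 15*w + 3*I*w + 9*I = (w + 3)*(w - 3*I)*(w + I)^2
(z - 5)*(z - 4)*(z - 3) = z^3 - 12*z^2 + 47*z - 60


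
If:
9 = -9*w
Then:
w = -1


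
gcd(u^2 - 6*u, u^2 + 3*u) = u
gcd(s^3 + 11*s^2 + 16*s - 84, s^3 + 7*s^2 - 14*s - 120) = s + 6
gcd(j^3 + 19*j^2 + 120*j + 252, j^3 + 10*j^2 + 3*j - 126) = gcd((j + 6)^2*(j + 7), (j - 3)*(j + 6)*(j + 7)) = j^2 + 13*j + 42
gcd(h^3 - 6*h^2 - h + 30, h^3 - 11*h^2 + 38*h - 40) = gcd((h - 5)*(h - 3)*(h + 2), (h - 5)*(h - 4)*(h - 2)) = h - 5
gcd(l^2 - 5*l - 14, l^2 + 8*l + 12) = l + 2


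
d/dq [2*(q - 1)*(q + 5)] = 4*q + 8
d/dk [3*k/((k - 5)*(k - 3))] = 3*(15 - k^2)/(k^4 - 16*k^3 + 94*k^2 - 240*k + 225)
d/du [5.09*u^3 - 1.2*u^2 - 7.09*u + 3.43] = 15.27*u^2 - 2.4*u - 7.09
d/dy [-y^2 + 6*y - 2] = 6 - 2*y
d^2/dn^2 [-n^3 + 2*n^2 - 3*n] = 4 - 6*n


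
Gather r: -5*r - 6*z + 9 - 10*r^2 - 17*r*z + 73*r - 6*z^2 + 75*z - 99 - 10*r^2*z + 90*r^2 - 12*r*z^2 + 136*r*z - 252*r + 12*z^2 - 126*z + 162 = r^2*(80 - 10*z) + r*(-12*z^2 + 119*z - 184) + 6*z^2 - 57*z + 72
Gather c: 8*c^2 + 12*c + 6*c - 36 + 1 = 8*c^2 + 18*c - 35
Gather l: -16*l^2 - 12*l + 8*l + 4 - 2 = -16*l^2 - 4*l + 2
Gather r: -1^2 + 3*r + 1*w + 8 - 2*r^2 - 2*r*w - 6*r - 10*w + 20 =-2*r^2 + r*(-2*w - 3) - 9*w + 27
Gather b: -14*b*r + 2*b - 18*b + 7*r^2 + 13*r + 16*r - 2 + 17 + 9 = b*(-14*r - 16) + 7*r^2 + 29*r + 24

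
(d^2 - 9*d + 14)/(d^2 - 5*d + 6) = (d - 7)/(d - 3)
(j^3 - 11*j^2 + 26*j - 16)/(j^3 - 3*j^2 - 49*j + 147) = (j^3 - 11*j^2 + 26*j - 16)/(j^3 - 3*j^2 - 49*j + 147)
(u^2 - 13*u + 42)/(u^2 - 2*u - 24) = (u - 7)/(u + 4)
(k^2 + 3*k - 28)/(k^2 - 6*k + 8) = (k + 7)/(k - 2)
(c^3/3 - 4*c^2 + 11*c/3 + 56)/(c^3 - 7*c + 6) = (c^2 - 15*c + 56)/(3*(c^2 - 3*c + 2))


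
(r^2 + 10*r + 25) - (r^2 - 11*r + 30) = 21*r - 5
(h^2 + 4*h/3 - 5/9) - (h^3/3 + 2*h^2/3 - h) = -h^3/3 + h^2/3 + 7*h/3 - 5/9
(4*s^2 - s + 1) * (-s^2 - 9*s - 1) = -4*s^4 - 35*s^3 + 4*s^2 - 8*s - 1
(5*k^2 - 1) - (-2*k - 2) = 5*k^2 + 2*k + 1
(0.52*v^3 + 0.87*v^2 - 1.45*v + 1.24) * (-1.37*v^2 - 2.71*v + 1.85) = -0.7124*v^5 - 2.6011*v^4 + 0.5908*v^3 + 3.8402*v^2 - 6.0429*v + 2.294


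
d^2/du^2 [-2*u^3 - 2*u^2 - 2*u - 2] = -12*u - 4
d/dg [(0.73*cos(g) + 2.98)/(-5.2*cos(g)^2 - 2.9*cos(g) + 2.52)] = (3.796*sin(g)^2 - 30.992*cos(g) - 14.2776)*sin(g)/(5.2*cos(g)^2 + 2.9*cos(g) - 2.52)^2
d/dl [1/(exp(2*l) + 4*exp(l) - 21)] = 2*(-exp(l) - 2)*exp(l)/(exp(2*l) + 4*exp(l) - 21)^2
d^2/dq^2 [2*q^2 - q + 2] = 4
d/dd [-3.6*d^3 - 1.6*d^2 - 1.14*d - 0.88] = -10.8*d^2 - 3.2*d - 1.14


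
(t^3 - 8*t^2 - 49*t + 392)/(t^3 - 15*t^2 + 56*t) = (t + 7)/t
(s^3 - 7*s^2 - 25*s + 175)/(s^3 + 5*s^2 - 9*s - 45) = (s^2 - 12*s + 35)/(s^2 - 9)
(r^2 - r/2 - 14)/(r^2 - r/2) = (2*r^2 - r - 28)/(r*(2*r - 1))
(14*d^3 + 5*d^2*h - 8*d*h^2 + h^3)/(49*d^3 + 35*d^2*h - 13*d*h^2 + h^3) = (2*d - h)/(7*d - h)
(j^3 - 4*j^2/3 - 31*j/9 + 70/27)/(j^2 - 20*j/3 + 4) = (9*j^2 - 6*j - 35)/(9*(j - 6))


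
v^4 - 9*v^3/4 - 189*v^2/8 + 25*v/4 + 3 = (v - 6)*(v - 1/2)*(v + 1/4)*(v + 4)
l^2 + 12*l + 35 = (l + 5)*(l + 7)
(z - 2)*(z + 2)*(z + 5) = z^3 + 5*z^2 - 4*z - 20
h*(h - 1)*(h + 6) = h^3 + 5*h^2 - 6*h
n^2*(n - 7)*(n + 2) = n^4 - 5*n^3 - 14*n^2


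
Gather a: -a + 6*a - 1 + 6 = 5*a + 5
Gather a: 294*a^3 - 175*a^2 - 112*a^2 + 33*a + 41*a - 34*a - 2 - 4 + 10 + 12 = 294*a^3 - 287*a^2 + 40*a + 16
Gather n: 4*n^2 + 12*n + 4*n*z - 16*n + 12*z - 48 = 4*n^2 + n*(4*z - 4) + 12*z - 48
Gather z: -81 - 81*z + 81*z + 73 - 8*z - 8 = -8*z - 16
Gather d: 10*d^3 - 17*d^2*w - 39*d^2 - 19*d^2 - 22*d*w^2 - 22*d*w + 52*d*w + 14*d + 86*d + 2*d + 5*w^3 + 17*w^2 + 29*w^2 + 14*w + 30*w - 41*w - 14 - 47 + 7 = 10*d^3 + d^2*(-17*w - 58) + d*(-22*w^2 + 30*w + 102) + 5*w^3 + 46*w^2 + 3*w - 54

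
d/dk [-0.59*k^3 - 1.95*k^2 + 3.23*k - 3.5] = -1.77*k^2 - 3.9*k + 3.23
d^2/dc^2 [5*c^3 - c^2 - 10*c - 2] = 30*c - 2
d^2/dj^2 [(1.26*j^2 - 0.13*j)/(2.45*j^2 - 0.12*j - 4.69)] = (7.105427357601e-15*j^4 - 0.81977*j^3 + 86.86818*j^2 - 8.96259*j + 55.5765)/(14.706125*j^6 - 2.1609*j^5 - 84.349335*j^4 + 8.271432*j^3 + 161.468727*j^2 - 7.918596*j - 103.161709)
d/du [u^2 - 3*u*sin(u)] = -3*u*cos(u) + 2*u - 3*sin(u)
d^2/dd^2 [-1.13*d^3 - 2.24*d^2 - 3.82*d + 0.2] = -6.78*d - 4.48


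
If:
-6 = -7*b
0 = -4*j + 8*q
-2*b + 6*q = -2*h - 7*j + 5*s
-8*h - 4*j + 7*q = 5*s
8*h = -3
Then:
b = 6/7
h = -3/8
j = 51/98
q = 51/196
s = 537/980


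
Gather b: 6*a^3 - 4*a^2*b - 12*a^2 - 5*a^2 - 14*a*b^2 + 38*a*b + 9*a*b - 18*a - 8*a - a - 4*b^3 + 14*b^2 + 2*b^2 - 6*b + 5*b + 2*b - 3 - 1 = 6*a^3 - 17*a^2 - 27*a - 4*b^3 + b^2*(16 - 14*a) + b*(-4*a^2 + 47*a + 1) - 4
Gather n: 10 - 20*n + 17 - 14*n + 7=34 - 34*n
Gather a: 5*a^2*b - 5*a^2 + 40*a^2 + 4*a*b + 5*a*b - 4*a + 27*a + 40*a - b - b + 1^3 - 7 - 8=a^2*(5*b + 35) + a*(9*b + 63) - 2*b - 14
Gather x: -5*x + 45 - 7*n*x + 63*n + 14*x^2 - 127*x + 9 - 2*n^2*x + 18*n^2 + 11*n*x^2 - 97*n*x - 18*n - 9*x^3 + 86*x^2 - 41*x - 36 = 18*n^2 + 45*n - 9*x^3 + x^2*(11*n + 100) + x*(-2*n^2 - 104*n - 173) + 18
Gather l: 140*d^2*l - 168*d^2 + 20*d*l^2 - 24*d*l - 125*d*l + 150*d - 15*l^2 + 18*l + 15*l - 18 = -168*d^2 + 150*d + l^2*(20*d - 15) + l*(140*d^2 - 149*d + 33) - 18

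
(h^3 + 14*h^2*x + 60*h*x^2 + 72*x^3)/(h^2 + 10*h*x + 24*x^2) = (h^2 + 8*h*x + 12*x^2)/(h + 4*x)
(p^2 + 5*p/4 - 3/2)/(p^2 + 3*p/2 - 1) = (4*p - 3)/(2*(2*p - 1))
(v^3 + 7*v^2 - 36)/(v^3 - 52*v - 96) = (v^2 + v - 6)/(v^2 - 6*v - 16)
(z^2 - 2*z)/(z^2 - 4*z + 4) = z/(z - 2)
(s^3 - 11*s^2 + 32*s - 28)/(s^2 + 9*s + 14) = (s^3 - 11*s^2 + 32*s - 28)/(s^2 + 9*s + 14)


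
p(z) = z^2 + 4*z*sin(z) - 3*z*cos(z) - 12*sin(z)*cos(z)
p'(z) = 3*z*sin(z) + 4*z*cos(z) + 2*z + 12*sin(z)^2 + 4*sin(z) - 12*cos(z)^2 - 3*cos(z)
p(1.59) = 9.21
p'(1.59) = 23.88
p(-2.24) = 2.04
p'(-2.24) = 7.84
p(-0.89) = 11.11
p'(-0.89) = -4.45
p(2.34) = 23.08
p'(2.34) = 8.56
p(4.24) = 3.80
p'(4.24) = -5.73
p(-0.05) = 0.76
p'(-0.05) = -15.43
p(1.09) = -1.38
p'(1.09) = 16.12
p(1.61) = 9.69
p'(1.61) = 23.87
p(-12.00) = 143.19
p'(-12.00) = -89.30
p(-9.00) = 66.73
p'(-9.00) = 19.09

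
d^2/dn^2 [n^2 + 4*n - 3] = 2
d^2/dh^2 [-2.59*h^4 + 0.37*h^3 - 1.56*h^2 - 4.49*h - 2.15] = -31.08*h^2 + 2.22*h - 3.12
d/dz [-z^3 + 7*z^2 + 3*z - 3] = -3*z^2 + 14*z + 3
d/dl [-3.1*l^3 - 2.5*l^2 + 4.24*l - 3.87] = -9.3*l^2 - 5.0*l + 4.24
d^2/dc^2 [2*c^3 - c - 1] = 12*c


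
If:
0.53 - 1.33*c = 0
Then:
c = 0.40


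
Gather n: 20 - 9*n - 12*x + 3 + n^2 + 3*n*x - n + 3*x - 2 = n^2 + n*(3*x - 10) - 9*x + 21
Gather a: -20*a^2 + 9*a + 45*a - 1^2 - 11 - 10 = -20*a^2 + 54*a - 22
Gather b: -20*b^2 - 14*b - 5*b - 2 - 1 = -20*b^2 - 19*b - 3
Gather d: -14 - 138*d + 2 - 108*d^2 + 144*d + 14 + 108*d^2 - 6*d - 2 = 0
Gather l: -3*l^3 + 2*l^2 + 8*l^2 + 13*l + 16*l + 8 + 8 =-3*l^3 + 10*l^2 + 29*l + 16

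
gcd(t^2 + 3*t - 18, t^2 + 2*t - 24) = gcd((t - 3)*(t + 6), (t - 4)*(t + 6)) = t + 6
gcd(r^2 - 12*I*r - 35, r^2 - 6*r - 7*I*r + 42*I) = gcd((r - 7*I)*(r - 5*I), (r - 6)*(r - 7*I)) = r - 7*I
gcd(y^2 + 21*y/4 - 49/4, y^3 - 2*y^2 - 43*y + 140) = y + 7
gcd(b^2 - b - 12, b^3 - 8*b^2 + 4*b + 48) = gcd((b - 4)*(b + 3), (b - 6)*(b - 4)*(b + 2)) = b - 4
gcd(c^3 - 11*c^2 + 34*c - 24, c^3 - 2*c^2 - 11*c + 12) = c^2 - 5*c + 4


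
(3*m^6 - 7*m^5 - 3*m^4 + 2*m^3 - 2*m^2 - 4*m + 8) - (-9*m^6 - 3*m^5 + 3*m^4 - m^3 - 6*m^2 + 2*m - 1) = 12*m^6 - 4*m^5 - 6*m^4 + 3*m^3 + 4*m^2 - 6*m + 9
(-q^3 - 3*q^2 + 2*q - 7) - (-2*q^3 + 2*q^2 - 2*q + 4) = q^3 - 5*q^2 + 4*q - 11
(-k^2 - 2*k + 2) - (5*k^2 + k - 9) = -6*k^2 - 3*k + 11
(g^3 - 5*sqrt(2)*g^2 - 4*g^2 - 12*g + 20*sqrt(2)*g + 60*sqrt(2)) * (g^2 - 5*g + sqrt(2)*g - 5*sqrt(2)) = g^5 - 9*g^4 - 4*sqrt(2)*g^4 - 2*g^3 + 36*sqrt(2)*g^3 - 32*sqrt(2)*g^2 + 150*g^2 - 240*sqrt(2)*g - 80*g - 600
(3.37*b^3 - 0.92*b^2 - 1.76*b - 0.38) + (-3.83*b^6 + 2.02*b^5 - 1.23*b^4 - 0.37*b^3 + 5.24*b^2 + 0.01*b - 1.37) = -3.83*b^6 + 2.02*b^5 - 1.23*b^4 + 3.0*b^3 + 4.32*b^2 - 1.75*b - 1.75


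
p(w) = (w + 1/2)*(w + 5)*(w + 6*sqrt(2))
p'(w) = (w + 1/2)*(w + 5) + (w + 1/2)*(w + 6*sqrt(2)) + (w + 5)*(w + 6*sqrt(2))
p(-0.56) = -2.11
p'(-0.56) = 34.45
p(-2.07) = -29.51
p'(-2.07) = 4.12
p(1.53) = 132.76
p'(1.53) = 98.99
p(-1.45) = -23.73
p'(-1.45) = 14.92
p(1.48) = 127.86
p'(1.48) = 97.14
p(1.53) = 132.76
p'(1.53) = 98.99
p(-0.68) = -6.07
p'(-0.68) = 31.54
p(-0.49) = 0.36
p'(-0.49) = 36.18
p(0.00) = 21.21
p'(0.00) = 49.17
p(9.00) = 2325.54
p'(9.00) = 543.90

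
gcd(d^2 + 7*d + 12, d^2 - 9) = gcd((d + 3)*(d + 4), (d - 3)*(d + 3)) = d + 3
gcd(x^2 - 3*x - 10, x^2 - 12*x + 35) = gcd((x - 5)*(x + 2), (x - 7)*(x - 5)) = x - 5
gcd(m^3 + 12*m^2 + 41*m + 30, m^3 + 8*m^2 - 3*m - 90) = m^2 + 11*m + 30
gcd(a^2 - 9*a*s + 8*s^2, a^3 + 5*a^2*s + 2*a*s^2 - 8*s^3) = -a + s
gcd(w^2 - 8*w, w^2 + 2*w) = w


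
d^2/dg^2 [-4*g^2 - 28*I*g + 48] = -8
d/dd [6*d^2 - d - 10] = 12*d - 1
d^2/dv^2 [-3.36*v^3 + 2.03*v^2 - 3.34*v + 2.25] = 4.06 - 20.16*v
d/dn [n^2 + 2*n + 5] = 2*n + 2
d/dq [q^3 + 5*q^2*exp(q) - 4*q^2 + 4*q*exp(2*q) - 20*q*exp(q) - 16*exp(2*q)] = 5*q^2*exp(q) + 3*q^2 + 8*q*exp(2*q) - 10*q*exp(q) - 8*q - 28*exp(2*q) - 20*exp(q)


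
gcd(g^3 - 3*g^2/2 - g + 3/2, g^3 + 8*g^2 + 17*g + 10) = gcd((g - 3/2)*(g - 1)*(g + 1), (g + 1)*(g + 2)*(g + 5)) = g + 1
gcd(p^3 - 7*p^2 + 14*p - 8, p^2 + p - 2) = p - 1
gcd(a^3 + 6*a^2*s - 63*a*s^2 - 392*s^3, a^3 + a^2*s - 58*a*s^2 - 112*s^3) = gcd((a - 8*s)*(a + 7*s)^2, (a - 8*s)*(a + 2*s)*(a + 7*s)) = -a^2 + a*s + 56*s^2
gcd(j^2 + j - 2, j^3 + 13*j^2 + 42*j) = 1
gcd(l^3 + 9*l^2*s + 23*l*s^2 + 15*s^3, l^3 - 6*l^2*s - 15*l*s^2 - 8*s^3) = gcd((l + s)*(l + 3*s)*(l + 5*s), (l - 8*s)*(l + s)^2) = l + s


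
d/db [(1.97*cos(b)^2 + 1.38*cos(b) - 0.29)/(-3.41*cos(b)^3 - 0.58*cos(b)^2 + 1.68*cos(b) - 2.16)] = (-6.7177*cos(b)^4 - 9.4116*cos(b)^3 - 1.1433*cos(b)^2 + 8.8468*cos(b) + 2.4936)*sin(b)/(11.6281*cos(b)^6 + 3.9556*cos(b)^5 - 11.1212*cos(b)^4 + 12.7824*cos(b)^3 + 5.328*cos(b)^2 - 7.2576*cos(b) + 4.6656)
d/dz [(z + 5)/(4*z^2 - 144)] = (z^2 - 2*z*(z + 5) - 36)/(4*(z^2 - 36)^2)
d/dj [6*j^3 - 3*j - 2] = 18*j^2 - 3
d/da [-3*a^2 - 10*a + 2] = -6*a - 10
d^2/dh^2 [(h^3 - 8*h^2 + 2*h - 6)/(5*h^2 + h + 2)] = 6*(27*h^3 - 68*h^2 - 46*h + 6)/(125*h^6 + 75*h^5 + 165*h^4 + 61*h^3 + 66*h^2 + 12*h + 8)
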